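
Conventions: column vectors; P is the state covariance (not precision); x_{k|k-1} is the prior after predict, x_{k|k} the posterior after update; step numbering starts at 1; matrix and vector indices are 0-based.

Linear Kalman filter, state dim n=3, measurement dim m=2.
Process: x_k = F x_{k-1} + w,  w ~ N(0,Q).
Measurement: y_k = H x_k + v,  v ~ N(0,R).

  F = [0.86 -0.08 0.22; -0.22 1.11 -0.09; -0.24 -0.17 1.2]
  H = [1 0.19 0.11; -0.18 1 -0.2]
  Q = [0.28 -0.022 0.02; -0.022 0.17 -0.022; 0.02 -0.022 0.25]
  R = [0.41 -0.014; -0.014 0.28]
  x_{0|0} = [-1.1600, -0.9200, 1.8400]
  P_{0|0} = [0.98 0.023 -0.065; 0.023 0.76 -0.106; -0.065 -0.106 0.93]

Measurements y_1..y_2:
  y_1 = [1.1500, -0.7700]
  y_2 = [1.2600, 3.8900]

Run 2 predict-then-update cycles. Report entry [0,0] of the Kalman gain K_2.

K[0,0] = 0.4973

step 1: x^-=[-0.5192, -0.9316, 2.6428]  P^-=[1.0307 -0.2894 0.0212; -0.2894 1.1687 -0.3464; 0.0212 -0.3464 1.7502]  S=[1.3842 -0.3251; -0.3251 1.7964]  K=[0.6725 -0.1450; 0.0966 0.7356; 0.0159 -0.3869]  nu=[1.5555, 0.5967]  x^+=[0.4403, -0.3424, 2.4367]  P^+=[0.3035 -0.0314 -0.1798; -0.0314 0.2299 0.1544; -0.1798 0.1544 1.4769]
step 2: x^-=[0.9421, -0.6963, 2.8766]  P^-=[0.5082 -0.0981 0.1577; -0.0981 0.4572 0.0500; 0.1577 0.0500 2.4388]  S=[0.9637 -0.1981; -0.1981 0.8779]  K=[0.4973 -0.1397; 0.1079 0.5539; 0.3593 -0.4499]  nu=[0.1338, 5.3312]  x^+=[0.2640, 2.2709, 0.5262]  P^+=[0.2252 -0.0303 -0.1240; -0.0303 0.2004 0.2612; -0.1240 0.2612 2.0726]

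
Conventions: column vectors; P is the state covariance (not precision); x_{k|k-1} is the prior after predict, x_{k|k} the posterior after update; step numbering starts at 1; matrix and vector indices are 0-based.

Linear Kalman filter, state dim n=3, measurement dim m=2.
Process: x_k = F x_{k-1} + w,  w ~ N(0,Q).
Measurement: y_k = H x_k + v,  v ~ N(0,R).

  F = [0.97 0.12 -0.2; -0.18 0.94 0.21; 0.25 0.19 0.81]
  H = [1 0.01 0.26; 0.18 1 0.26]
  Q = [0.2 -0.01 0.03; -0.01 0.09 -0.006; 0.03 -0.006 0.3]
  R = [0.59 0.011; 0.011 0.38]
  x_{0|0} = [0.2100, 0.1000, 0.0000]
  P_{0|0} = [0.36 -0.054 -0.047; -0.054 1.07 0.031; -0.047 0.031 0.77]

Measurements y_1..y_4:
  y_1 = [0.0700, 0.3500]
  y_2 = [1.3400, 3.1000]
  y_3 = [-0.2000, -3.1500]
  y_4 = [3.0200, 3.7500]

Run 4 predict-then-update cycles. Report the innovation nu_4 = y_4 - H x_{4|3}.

innov = [2.6881, 4.4677]

step 1: x^-=[0.2157, 0.0562, 0.0715]  P^-=[0.5891 -0.0489 -0.0274; -0.0489 1.1151 0.3183; -0.0274 0.3183 0.8517]  S=[1.2232 0.2120; 0.2120 1.7171]  K=[0.4806 -0.0302; -0.0850 0.7030; 0.1096 0.2979]  nu=[-0.1649, 0.2364]  x^+=[0.1293, 0.2364, 0.1238]  P^+=[0.3111 -0.0346 -0.1060; -0.0346 0.2831 -0.0409; -0.1060 -0.0409 0.6708]
step 2: x^-=[0.1291, 0.2249, 0.1776]  P^-=[0.5587 -0.1101 -0.0846; -0.1101 0.3834 0.1148; -0.0846 0.1148 0.7109]  S=[1.1512 0.0573; 0.0573 0.8417]  K=[0.4687 -0.0694; -0.0900 0.4735; 0.0715 0.3331]  nu=[1.1625, 2.8057]  x^+=[0.4791, 1.4489, 1.1952]  P^+=[0.3055 -0.0470 -0.1124; -0.0470 0.1902 -0.0107; -0.1124 -0.0107 0.6089]
step 3: x^-=[0.3996, 1.5267, 1.3632]  P^-=[0.5477 -0.1345 -0.0836; -0.1345 0.3150 0.1102; -0.0836 0.1102 0.6722]  S=[1.1376 0.0268; 0.0268 0.7592]  K=[0.4633 -0.0922; -0.1002 0.4242; 0.0728 0.3530]  nu=[-0.9693, -5.1030]  x^+=[0.4212, -0.5411, -0.5088]  P^+=[0.2993 -0.0574 -0.1015; -0.0574 0.1692 0.0050; -0.1015 0.0050 0.5702]
step 4: x^-=[0.4454, -0.6913, -0.4097]  P^-=[0.5326 -0.1434 -0.0726; -0.1434 0.3034 0.1096; -0.0726 0.1096 0.6539]  S=[1.1268 0.0170; 0.0170 0.7434]  K=[0.4562 -0.0997; -0.1055 0.4141; 0.0821 0.3567]  nu=[2.6881, 4.4677]  x^+=[1.2260, 0.8752, 1.4045]  P^+=[0.2923 -0.0618 -0.0909; -0.0618 0.1648 0.0096; -0.0909 0.0096 0.5507]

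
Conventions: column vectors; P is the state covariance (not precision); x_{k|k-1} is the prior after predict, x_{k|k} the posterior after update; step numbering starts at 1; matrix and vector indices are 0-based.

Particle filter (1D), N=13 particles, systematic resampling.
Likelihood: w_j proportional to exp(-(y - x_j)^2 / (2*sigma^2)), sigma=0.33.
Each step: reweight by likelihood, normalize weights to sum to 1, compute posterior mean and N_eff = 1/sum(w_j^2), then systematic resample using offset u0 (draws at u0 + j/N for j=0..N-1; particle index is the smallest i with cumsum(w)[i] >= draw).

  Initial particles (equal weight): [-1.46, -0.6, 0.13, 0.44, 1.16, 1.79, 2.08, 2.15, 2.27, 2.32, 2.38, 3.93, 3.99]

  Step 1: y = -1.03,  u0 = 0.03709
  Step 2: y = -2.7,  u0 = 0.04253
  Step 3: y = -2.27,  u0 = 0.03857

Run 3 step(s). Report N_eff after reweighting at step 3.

N_eff = 13.0000

step 1: w=[0.4988, 0.4988, 0.0024, 0.0001, 0.0000, 0.0000, 0.0000, 0.0000, 0.0000, 0.0000, 0.0000, 0.0000, 0.0000]  mean=-1.0271  Neff=2.0099  idx=[0, 0, 0, 0, 0, 0, 0, 1, 1, 1, 1, 1, 1]
step 2: w=[0.1429, 0.1429, 0.1429, 0.1429, 0.1429, 0.1429, 0.1429, 0.0000, 0.0000, 0.0000, 0.0000, 0.0000, 0.0000]  mean=-1.4600  Neff=7.0000  idx=[0, 0, 1, 1, 2, 2, 3, 4, 4, 5, 5, 6, 6]
step 3: w=[0.0769, 0.0769, 0.0769, 0.0769, 0.0769, 0.0769, 0.0769, 0.0769, 0.0769, 0.0769, 0.0769, 0.0769, 0.0769]  mean=-1.4600  Neff=13.0000  idx=[0, 1, 2, 3, 4, 5, 6, 7, 8, 9, 10, 11, 12]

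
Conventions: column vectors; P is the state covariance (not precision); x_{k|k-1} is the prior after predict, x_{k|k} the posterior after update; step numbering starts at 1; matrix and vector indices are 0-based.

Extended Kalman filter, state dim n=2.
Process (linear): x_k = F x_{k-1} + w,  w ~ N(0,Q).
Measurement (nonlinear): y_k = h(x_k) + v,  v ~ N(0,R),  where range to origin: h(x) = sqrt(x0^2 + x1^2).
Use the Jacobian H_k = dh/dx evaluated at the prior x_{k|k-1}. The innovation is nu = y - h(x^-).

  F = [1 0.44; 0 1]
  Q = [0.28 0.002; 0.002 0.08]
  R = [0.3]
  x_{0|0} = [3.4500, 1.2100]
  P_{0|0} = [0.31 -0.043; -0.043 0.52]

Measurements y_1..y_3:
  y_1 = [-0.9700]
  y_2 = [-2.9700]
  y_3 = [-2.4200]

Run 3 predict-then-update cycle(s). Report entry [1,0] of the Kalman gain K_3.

K[1,0] = 0.6090

step 1: x^-=[3.9824, 1.2100]  P^-=[0.6528 0.1878; 0.1878 0.6000]  H_jac=[0.9568 0.2907]  S=[1.0528]  K=[0.6451; 0.3363]  nu=[-5.1322]  x^+=[0.6714, -0.5162]  P^+=[0.2146 -0.0407; -0.0407 0.4809]
step 2: x^-=[0.4443, -0.5162]  P^-=[0.5520 0.1729; 0.1729 0.5609]  H_jac=[0.6524 -0.7579]  S=[0.6861]  K=[0.3338; -0.4552]  nu=[-3.6511]  x^+=[-0.7744, 1.1456]  P^+=[0.4755 0.2772; 0.2772 0.4188]
step 3: x^-=[-0.2704, 1.1456]  P^-=[1.0805 0.4634; 0.4634 0.4988]  H_jac=[-0.2297 0.9733]  S=[0.6223]  K=[0.3260; 0.6090]  nu=[-3.5971]  x^+=[-1.4431, -1.0452]  P^+=[1.0144 0.3399; 0.3399 0.2679]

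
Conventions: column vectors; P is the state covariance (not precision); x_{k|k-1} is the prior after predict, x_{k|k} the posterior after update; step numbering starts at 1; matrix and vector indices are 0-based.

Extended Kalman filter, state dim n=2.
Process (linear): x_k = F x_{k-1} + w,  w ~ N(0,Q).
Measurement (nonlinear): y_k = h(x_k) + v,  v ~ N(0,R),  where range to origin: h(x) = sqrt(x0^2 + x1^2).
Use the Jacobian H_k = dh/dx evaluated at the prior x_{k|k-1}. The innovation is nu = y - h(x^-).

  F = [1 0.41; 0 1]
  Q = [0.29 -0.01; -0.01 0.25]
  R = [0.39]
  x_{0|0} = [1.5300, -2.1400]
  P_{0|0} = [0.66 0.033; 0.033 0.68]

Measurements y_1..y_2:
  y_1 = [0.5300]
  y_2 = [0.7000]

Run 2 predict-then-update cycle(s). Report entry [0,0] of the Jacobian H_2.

H_jac[0,0] = 0.2156

step 1: x^-=[0.6526, -2.1400]  P^-=[1.0914 0.3018; 0.3018 0.9300]  H_jac=[0.2917 -0.9565]  S=[1.1653]  K=[0.0255; -0.6878]  nu=[-1.7073]  x^+=[0.6091, -0.9657]  P^+=[1.0906 0.3222; 0.3222 0.3787]
step 2: x^-=[0.2132, -0.9657]  P^-=[1.7085 0.4675; 0.4675 0.6287]  H_jac=[0.2156 -0.9765]  S=[0.8721]  K=[-0.1011; -0.5884]  nu=[-0.2890]  x^+=[0.2424, -0.7957]  P^+=[1.6996 0.4156; 0.4156 0.3268]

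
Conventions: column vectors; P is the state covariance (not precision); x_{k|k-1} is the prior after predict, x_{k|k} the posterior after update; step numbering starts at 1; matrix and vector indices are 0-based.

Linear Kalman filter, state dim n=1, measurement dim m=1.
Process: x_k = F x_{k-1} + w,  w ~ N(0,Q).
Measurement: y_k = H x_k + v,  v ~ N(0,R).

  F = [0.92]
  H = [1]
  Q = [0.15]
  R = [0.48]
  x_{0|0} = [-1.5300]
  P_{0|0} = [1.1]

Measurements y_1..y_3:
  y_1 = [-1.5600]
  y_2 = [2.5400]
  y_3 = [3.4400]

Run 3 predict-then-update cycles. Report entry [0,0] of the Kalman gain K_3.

step 1: x^-=[-1.4076]  P^-=[1.0810]  S=[1.5610]  K=[0.6925]  nu=[-0.1524]  x^+=[-1.5131]  P^+=[0.3324]
step 2: x^-=[-1.3921]  P^-=[0.4313]  S=[0.9113]  K=[0.4733]  nu=[3.9321]  x^+=[0.4690]  P^+=[0.2272]
step 3: x^-=[0.4315]  P^-=[0.3423]  S=[0.8223]  K=[0.4163]  nu=[3.0085]  x^+=[1.6838]  P^+=[0.1998]

K[0,0] = 0.4163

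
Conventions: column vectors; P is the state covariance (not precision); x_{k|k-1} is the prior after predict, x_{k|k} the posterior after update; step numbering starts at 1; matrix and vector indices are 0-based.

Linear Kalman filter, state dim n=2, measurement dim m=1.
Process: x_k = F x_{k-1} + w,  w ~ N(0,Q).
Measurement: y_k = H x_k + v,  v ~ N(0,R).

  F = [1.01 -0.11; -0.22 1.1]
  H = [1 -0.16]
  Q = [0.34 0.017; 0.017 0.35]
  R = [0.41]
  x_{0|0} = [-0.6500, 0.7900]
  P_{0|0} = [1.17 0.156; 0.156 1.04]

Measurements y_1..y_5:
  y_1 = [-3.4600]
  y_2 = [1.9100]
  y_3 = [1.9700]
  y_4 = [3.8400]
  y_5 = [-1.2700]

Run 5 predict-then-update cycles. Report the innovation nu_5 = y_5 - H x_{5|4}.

innov = [-4.5715]

step 1: x^-=[-0.7434, 1.0120]  P^-=[1.5114 -0.1917; -0.1917 1.5895]  S=[2.0235]  K=[0.7621; -0.2204]  nu=[-2.5547]  x^+=[-2.6903, 1.5751]  P^+=[0.3362 0.1482; 0.1482 1.4912]
step 2: x^-=[-2.8905, 2.3245]  P^-=[0.6680 -0.0699; -0.0699 2.0989]  S=[1.1541]  K=[0.5885; -0.3515]  nu=[5.1724]  x^+=[0.1535, 0.5063]  P^+=[0.2683 0.1689; 0.1689 1.9563]
step 3: x^-=[0.0994, 0.5232]  P^-=[0.5999 -0.0876; -0.0876 2.6483]  S=[1.1057]  K=[0.5552; -0.4625]  nu=[1.9543]  x^+=[1.1844, -0.3807]  P^+=[0.2590 0.1963; 0.1963 2.4119]
step 4: x^-=[1.2381, -0.6793]  P^-=[0.5898 -0.1096; -0.1096 3.1859]  S=[1.1164]  K=[0.5440; -0.5547]  nu=[2.4932]  x^+=[2.5944, -2.0623]  P^+=[0.2594 0.2273; 0.2273 2.8423]
step 5: x^-=[2.8472, -2.8393]  P^-=[0.5885 -0.1265; -0.1265 3.6917]  S=[1.1335]  K=[0.5371; -0.6327]  nu=[-4.5715]  x^+=[0.3921, 0.0531]  P^+=[0.2616 0.2587; 0.2587 3.2380]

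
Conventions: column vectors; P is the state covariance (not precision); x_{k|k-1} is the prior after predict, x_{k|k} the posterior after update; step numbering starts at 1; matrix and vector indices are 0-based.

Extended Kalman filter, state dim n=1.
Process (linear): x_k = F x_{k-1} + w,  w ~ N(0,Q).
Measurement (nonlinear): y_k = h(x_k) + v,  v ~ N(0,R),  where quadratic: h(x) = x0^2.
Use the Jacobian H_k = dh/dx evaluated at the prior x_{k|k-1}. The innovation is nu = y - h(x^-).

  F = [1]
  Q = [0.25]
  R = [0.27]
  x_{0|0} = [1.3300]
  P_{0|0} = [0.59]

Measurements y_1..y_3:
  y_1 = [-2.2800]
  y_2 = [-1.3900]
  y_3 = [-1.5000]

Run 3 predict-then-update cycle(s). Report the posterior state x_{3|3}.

step 1: x^-=[1.3300]  P^-=[0.8400]  H_jac=[2.6600]  S=[6.2135]  K=[0.3596]  nu=[-4.0489]  x^+=[-0.1260]  P^+=[0.0365]
step 2: x^-=[-0.1260]  P^-=[0.2865]  H_jac=[-0.2520]  S=[0.2882]  K=[-0.2505]  nu=[-1.4059]  x^+=[0.2262]  P^+=[0.2684]
step 3: x^-=[0.2262]  P^-=[0.5184]  H_jac=[0.4524]  S=[0.3761]  K=[0.6236]  nu=[-1.5512]  x^+=[-0.7411]  P^+=[0.3722]

x_post = [-0.7411]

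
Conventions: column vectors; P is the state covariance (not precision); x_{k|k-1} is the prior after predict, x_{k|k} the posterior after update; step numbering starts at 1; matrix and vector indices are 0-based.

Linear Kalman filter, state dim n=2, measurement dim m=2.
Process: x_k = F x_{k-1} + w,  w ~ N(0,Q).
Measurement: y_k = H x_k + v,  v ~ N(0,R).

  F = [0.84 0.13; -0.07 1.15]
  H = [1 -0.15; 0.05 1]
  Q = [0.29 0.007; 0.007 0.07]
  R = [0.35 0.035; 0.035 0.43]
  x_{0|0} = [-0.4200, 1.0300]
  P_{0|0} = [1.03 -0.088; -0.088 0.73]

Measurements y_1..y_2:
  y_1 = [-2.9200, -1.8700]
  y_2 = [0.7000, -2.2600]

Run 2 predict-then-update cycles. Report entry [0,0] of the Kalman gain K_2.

step 1: x^-=[-0.2189, 1.2139]  P^-=[1.0099 -0.0286; -0.0286 1.0546]  S=[1.3922 -0.1011; -0.1011 1.4843]  K=[0.7332 0.0647; -0.0831 0.7039]  nu=[-2.5190, -3.0730]  x^+=[-2.2645, -0.7399]  P^+=[0.2649 0.0402; 0.0402 0.2978]
step 2: x^-=[-1.9984, -0.6924]  P^-=[0.4907 0.0744; 0.0744 0.4586]  S=[0.8287 0.0646; 0.0646 0.8973]  K=[0.5733 0.0690; -0.0336 0.5177]  nu=[2.5945, -1.4677]  x^+=[-0.6122, -1.5392]  P^+=[0.2090 0.0393; 0.0393 0.2195]

K[0,0] = 0.5733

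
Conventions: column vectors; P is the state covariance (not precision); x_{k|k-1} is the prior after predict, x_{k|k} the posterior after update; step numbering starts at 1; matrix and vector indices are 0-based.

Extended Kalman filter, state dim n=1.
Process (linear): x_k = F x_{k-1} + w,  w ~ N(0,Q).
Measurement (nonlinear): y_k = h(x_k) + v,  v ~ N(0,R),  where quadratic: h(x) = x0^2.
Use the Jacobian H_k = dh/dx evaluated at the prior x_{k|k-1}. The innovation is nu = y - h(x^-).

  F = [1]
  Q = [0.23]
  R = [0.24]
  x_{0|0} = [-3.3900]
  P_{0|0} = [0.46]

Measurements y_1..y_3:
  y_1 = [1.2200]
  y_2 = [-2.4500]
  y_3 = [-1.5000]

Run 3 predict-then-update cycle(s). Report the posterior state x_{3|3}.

x_post = [0.4214]

step 1: x^-=[-3.3900]  P^-=[0.6900]  H_jac=[-6.7800]  S=[31.9582]  K=[-0.1464]  nu=[-10.2721]  x^+=[-1.8863]  P^+=[0.0052]
step 2: x^-=[-1.8863]  P^-=[0.2352]  H_jac=[-3.7726]  S=[3.5873]  K=[-0.2473]  nu=[-6.0082]  x^+=[-0.4003]  P^+=[0.0157]
step 3: x^-=[-0.4003]  P^-=[0.2457]  H_jac=[-0.8006]  S=[0.3975]  K=[-0.4949]  nu=[-1.6602]  x^+=[0.4214]  P^+=[0.1484]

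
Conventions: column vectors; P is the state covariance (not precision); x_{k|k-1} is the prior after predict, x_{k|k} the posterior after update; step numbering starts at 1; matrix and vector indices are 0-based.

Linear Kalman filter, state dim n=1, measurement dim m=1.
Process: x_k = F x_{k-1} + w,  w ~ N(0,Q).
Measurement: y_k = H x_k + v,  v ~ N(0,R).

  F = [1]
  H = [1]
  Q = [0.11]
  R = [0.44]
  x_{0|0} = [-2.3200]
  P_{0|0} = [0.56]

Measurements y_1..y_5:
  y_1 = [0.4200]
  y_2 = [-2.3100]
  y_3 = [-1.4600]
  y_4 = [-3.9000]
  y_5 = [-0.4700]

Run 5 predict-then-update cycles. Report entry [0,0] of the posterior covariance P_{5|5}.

P_post[0,0] = 0.1733

step 1: x^-=[-2.3200]  P^-=[0.6700]  S=[1.1100]  K=[0.6036]  nu=[2.7400]  x^+=[-0.6661]  P^+=[0.2656]
step 2: x^-=[-0.6661]  P^-=[0.3756]  S=[0.8156]  K=[0.4605]  nu=[-1.6439]  x^+=[-1.4231]  P^+=[0.2026]
step 3: x^-=[-1.4231]  P^-=[0.3126]  S=[0.7526]  K=[0.4154]  nu=[-0.0369]  x^+=[-1.4385]  P^+=[0.1828]
step 4: x^-=[-1.4385]  P^-=[0.2928]  S=[0.7328]  K=[0.3995]  nu=[-2.4615]  x^+=[-2.4219]  P^+=[0.1758]
step 5: x^-=[-2.4219]  P^-=[0.2858]  S=[0.7258]  K=[0.3938]  nu=[1.9519]  x^+=[-1.6533]  P^+=[0.1733]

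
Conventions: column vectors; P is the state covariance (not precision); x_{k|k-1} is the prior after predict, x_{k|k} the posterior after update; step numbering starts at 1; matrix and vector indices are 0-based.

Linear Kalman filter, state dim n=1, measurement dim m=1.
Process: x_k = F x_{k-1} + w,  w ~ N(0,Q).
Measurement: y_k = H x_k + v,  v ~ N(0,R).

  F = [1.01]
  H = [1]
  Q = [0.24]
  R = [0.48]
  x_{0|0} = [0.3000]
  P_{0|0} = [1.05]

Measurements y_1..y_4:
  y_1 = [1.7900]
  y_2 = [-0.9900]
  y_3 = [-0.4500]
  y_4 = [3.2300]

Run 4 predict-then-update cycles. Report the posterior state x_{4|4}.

x_post = [1.5388]

step 1: x^-=[0.3030]  P^-=[1.3111]  S=[1.7911]  K=[0.7320]  nu=[1.4870]  x^+=[1.3915]  P^+=[0.3514]
step 2: x^-=[1.4054]  P^-=[0.5984]  S=[1.0784]  K=[0.5549]  nu=[-2.3954]  x^+=[0.0762]  P^+=[0.2664]
step 3: x^-=[0.0769]  P^-=[0.5117]  S=[0.9917]  K=[0.5160]  nu=[-0.5269]  x^+=[-0.1950]  P^+=[0.2477]
step 4: x^-=[-0.1969]  P^-=[0.4927]  S=[0.9727]  K=[0.5065]  nu=[3.4269]  x^+=[1.5388]  P^+=[0.2431]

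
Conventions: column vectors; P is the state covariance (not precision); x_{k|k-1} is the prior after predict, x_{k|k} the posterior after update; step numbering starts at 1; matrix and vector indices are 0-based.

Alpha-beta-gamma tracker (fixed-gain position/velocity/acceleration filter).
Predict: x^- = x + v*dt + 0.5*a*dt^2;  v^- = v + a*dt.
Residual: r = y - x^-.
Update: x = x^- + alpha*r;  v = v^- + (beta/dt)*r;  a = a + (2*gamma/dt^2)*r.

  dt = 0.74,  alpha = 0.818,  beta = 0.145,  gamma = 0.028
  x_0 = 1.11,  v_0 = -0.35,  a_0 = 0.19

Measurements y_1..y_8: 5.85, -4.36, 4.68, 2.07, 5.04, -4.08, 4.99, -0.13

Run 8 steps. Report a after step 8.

step 1: x_pred=0.9030  r=4.9470  x^+=4.9497  v^+=0.7599  a^+=0.6959
step 2: x_pred=5.7025  r=-10.0625  x^+=-2.5286  v^+=-0.6968  a^+=-0.3331
step 3: x_pred=-3.1355  r=7.8155  x^+=3.2576  v^+=0.5881  a^+=0.4661
step 4: x_pred=3.8204  r=-1.7504  x^+=2.3886  v^+=0.5900  a^+=0.2871
step 5: x_pred=2.9038  r=2.1362  x^+=4.6512  v^+=1.2211  a^+=0.5056
step 6: x_pred=5.6932  r=-9.7732  x^+=-2.3013  v^+=-0.3199  a^+=-0.4939
step 7: x_pred=-2.6732  r=7.6632  x^+=3.5953  v^+=0.8162  a^+=0.2898
step 8: x_pred=4.2787  r=-4.4087  x^+=0.6724  v^+=0.1668  a^+=-0.1611

a_post = -0.1611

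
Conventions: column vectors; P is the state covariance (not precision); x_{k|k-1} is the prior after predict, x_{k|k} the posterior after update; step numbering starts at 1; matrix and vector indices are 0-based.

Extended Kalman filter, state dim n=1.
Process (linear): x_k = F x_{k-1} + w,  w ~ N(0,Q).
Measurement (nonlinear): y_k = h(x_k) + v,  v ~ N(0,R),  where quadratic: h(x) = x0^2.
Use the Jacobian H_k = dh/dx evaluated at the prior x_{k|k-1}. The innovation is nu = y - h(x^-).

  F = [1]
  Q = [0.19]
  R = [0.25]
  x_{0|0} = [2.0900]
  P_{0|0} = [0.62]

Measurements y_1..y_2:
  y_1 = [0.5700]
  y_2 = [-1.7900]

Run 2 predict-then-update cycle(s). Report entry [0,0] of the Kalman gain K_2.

K[0,0] = 0.3441

step 1: x^-=[2.0900]  P^-=[0.8100]  H_jac=[4.1800]  S=[14.4026]  K=[0.2351]  nu=[-3.7981]  x^+=[1.1971]  P^+=[0.0141]
step 2: x^-=[1.1971]  P^-=[0.2041]  H_jac=[2.3943]  S=[1.4198]  K=[0.3441]  nu=[-3.2231]  x^+=[0.0880]  P^+=[0.0359]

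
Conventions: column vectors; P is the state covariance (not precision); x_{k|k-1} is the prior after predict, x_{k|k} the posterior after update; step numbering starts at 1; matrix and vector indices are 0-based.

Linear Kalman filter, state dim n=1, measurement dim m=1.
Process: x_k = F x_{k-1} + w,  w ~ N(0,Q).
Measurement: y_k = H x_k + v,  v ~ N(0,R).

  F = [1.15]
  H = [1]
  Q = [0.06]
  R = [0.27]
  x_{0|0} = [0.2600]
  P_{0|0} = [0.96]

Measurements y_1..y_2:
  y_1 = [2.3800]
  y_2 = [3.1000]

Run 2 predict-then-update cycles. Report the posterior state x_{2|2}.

step 1: x^-=[0.2990]  P^-=[1.3296]  S=[1.5996]  K=[0.8312]  nu=[2.0810]  x^+=[2.0287]  P^+=[0.2244]
step 2: x^-=[2.3331]  P^-=[0.3568]  S=[0.6268]  K=[0.5692]  nu=[0.7669]  x^+=[2.7696]  P^+=[0.1537]

x_post = [2.7696]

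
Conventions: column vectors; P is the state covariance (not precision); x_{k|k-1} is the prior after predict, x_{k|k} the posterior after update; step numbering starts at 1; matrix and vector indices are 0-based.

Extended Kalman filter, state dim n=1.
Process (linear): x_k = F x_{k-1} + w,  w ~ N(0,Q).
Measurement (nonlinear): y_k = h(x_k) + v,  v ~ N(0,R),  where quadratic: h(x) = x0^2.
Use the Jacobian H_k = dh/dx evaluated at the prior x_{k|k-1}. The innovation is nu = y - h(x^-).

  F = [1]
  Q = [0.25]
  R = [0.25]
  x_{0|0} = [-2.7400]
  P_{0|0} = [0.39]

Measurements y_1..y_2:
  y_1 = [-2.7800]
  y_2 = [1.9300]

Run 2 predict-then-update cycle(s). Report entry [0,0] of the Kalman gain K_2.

K[0,0] = -0.4311

step 1: x^-=[-2.7400]  P^-=[0.6400]  H_jac=[-5.4800]  S=[19.4695]  K=[-0.1801]  nu=[-10.2876]  x^+=[-0.8868]  P^+=[0.0082]
step 2: x^-=[-0.8868]  P^-=[0.2582]  H_jac=[-1.7736]  S=[1.0623]  K=[-0.4311]  nu=[1.1436]  x^+=[-1.3798]  P^+=[0.0608]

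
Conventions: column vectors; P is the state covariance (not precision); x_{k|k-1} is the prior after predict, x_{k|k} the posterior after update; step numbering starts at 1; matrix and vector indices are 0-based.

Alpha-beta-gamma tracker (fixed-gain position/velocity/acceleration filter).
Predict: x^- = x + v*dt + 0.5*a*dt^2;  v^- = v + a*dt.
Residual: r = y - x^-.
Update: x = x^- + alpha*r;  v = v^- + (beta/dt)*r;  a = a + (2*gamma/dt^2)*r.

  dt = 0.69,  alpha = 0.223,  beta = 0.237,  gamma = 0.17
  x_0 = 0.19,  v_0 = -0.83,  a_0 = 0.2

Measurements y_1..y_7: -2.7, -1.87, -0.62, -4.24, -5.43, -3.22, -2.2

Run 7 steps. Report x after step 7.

step 1: x_pred=-0.3351  r=-2.3649  x^+=-0.8625  v^+=-1.5043  a^+=-1.4889
step 2: x_pred=-2.2549  r=0.3849  x^+=-2.1690  v^+=-2.3994  a^+=-1.2140
step 3: x_pred=-4.1136  r=3.4936  x^+=-3.3346  v^+=-2.0371  a^+=1.2809
step 4: x_pred=-4.4352  r=0.1952  x^+=-4.3917  v^+=-1.0862  a^+=1.4203
step 5: x_pred=-4.8031  r=-0.6269  x^+=-4.9429  v^+=-0.3215  a^+=0.9726
step 6: x_pred=-4.9332  r=1.7132  x^+=-4.5512  v^+=0.9380  a^+=2.1961
step 7: x_pred=-3.3811  r=1.1811  x^+=-3.1177  v^+=2.8591  a^+=3.0396

x_post = -3.1177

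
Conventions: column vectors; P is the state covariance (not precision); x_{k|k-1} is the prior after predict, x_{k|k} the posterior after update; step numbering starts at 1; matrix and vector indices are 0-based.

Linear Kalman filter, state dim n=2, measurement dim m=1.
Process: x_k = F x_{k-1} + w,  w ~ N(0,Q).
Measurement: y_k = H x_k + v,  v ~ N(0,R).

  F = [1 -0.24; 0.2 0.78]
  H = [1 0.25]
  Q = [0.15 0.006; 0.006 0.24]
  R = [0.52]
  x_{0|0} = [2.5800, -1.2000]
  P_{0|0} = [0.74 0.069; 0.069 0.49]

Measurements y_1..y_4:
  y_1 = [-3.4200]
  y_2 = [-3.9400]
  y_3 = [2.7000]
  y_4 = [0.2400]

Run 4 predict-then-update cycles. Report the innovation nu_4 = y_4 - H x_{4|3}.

step 1: x^-=[2.8680, -0.4200]  P^-=[0.8851 0.1128; 0.1128 0.5892]  S=[1.4983]  K=[0.6095; 0.1736]  nu=[-6.1830]  x^+=[-0.9008, -1.4933]  P^+=[0.3284 -0.0458; -0.0458 0.5441]
step 2: x^-=[-0.5424, -1.3449]  P^-=[0.5317 -0.0637; -0.0637 0.5699]  S=[1.0555]  K=[0.4887; 0.0747]  nu=[-3.0613]  x^+=[-2.0384, -1.5735]  P^+=[0.2797 -0.1022; -0.1022 0.5640]
step 3: x^-=[-1.6608, -1.6350]  P^-=[0.5112 -0.1184; -0.1184 0.5624]  S=[1.0071]  K=[0.4782; 0.0220]  nu=[4.7695]  x^+=[0.6199, -1.5300]  P^+=[0.2809 -0.1290; -0.1290 0.5620]
step 4: x^-=[0.9871, -1.0695]  P^-=[0.5252 -0.1375; -0.1375 0.5529]  S=[1.0110]  K=[0.4855; 0.0007]  nu=[-0.4797]  x^+=[0.7542, -1.0698]  P^+=[0.2869 -0.1378; -0.1378 0.5529]

innov = [-0.4797]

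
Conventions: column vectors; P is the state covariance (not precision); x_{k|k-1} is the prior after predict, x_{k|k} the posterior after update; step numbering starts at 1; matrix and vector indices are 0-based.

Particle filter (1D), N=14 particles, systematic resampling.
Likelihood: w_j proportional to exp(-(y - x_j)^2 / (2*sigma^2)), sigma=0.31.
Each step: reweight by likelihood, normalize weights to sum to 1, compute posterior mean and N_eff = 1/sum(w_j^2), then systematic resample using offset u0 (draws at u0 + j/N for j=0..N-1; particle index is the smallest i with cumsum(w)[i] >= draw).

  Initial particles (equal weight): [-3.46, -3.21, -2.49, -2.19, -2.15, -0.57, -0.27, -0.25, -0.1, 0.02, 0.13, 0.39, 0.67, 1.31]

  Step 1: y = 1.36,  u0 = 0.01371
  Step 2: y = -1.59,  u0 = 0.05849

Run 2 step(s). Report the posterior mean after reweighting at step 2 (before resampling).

step 1: w=[0.0000, 0.0000, 0.0000, 0.0000, 0.0000, 0.0000, 0.0000, 0.0000, 0.0000, 0.0001, 0.0004, 0.0069, 0.0778, 0.9148]  mean=1.2533  Neff=1.1863  idx=[12, 12, 13, 13, 13, 13, 13, 13, 13, 13, 13, 13, 13, 13]
step 2: w=[0.5000, 0.5000, 0.0000, 0.0000, 0.0000, 0.0000, 0.0000, 0.0000, 0.0000, 0.0000, 0.0000, 0.0000, 0.0000, 0.0000]  mean=0.6700  Neff=2.0000  idx=[0, 0, 0, 0, 0, 0, 0, 1, 1, 1, 1, 1, 1, 1]

post_mean = 0.6700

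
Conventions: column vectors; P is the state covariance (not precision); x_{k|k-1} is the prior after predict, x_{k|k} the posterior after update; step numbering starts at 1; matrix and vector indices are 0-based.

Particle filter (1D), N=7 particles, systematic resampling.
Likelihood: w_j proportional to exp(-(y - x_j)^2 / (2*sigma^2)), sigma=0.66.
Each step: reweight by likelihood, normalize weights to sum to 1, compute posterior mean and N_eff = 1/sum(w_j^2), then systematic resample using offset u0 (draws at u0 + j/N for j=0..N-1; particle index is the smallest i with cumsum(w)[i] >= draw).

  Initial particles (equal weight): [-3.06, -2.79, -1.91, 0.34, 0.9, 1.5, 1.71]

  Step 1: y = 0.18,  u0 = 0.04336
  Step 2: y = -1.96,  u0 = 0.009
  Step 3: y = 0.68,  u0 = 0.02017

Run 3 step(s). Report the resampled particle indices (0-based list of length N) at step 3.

step 1: w=[0.0000, 0.0000, 0.0038, 0.5604, 0.3183, 0.0781, 0.0393]  mean=0.6540  Neff=2.3637  idx=[3, 3, 3, 3, 4, 4, 5]
step 2: w=[0.2455, 0.2455, 0.2455, 0.2455, 0.0089, 0.0089, 0.0001]  mean=0.3501  Neff=4.1446  idx=[0, 0, 1, 1, 2, 2, 3]
step 3: w=[0.1429, 0.1429, 0.1429, 0.1429, 0.1429, 0.1429, 0.1429]  mean=0.3400  Neff=7.0000  idx=[0, 1, 2, 3, 4, 5, 6]

resampled_idx = [0, 1, 2, 3, 4, 5, 6]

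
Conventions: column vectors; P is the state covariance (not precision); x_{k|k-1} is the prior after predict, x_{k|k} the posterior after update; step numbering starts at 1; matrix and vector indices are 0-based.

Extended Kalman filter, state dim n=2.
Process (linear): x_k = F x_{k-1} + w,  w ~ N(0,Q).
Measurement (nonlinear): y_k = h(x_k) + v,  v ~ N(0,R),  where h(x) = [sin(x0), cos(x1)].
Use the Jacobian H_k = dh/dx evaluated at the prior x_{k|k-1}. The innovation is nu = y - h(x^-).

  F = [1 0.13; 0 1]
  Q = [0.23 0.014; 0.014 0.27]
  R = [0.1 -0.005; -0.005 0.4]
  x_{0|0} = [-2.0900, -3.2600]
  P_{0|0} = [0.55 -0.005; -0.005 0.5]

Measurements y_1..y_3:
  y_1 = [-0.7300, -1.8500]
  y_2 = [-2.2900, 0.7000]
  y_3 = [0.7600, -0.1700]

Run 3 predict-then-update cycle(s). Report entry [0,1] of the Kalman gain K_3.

step 1: x^-=[-2.5138, -3.2600]  P^-=[0.7872 0.0740; 0.0740 0.7700]  H_jac=[-0.8093 0.0000; 0.0000 -0.1181]  S=[0.6156 0.0021; 0.0021 0.4107]  K=[-1.0348 -0.0161; -0.0965 -0.2210]  nu=[-0.1426, -0.8570]  x^+=[-2.3524, -3.0569]  P^+=[0.1278 0.0106; 0.0106 0.7441]
step 2: x^-=[-2.7498, -3.0569]  P^-=[0.3731 0.1213; 0.1213 1.0141]  H_jac=[-0.9242 0.0000; 0.0000 0.0846]  S=[0.4187 -0.0145; -0.0145 0.4073]  K=[-0.8237 -0.0041; -0.2608 0.2015]  nu=[-1.9082, 1.6964]  x^+=[-1.1850, -2.2175]  P^+=[0.0891 0.0293; 0.0293 0.9676]
step 3: x^-=[-1.4733, -2.2175]  P^-=[0.3431 0.1691; 0.1691 1.2376]  H_jac=[0.0974 0.0000; 0.0000 0.7981]  S=[0.1033 0.0081; 0.0081 1.1883]  K=[0.3147 0.1114; 0.0940 0.8306]  nu=[1.7552, 0.4325]  x^+=[-0.8727, -1.6933]  P^+=[0.3175 0.0539; 0.0539 0.4157]

K[0,1] = 0.1114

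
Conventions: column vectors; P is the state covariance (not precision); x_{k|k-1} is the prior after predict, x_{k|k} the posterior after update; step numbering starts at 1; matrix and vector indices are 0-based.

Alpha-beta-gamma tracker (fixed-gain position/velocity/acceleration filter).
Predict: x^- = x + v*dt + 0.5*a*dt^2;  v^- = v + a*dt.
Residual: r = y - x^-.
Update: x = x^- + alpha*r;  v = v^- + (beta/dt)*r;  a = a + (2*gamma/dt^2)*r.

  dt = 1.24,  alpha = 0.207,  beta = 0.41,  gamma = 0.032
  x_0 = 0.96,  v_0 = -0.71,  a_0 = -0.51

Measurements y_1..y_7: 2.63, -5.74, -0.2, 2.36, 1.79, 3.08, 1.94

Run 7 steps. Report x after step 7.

step 1: x_pred=-0.3125  r=2.9425  x^+=0.2966  v^+=-0.3695  a^+=-0.3875
step 2: x_pred=-0.4595  r=-5.2805  x^+=-1.5525  v^+=-2.5960  a^+=-0.6073
step 3: x_pred=-5.2385  r=5.0385  x^+=-4.1955  v^+=-1.6831  a^+=-0.3976
step 4: x_pred=-6.5882  r=8.9482  x^+=-4.7360  v^+=0.7826  a^+=-0.0251
step 5: x_pred=-3.7849  r=5.5749  x^+=-2.6309  v^+=2.5947  a^+=0.2069
step 6: x_pred=0.7456  r=2.3344  x^+=1.2288  v^+=3.6231  a^+=0.3041
step 7: x_pred=5.9553  r=-4.0153  x^+=5.1241  v^+=2.6725  a^+=0.1369

x_post = 5.1241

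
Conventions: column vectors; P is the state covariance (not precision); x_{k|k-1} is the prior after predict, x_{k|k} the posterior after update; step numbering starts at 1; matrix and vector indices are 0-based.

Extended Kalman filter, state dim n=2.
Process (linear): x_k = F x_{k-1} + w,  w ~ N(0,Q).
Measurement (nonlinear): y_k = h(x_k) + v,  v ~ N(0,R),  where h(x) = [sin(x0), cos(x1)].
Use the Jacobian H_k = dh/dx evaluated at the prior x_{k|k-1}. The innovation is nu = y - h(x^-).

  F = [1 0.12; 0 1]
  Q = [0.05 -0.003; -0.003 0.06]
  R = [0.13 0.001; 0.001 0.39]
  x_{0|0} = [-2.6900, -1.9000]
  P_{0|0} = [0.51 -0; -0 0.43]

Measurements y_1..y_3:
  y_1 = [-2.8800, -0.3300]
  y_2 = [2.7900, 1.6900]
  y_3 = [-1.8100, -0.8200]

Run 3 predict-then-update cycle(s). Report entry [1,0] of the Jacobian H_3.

H_jac[1,0] = 0.0000

step 1: x^-=[-2.9180, -1.9000]  P^-=[0.5662 0.0486; 0.0486 0.4900]  H_jac=[-0.9751 0.0000; 0.0000 0.9463]  S=[0.6684 -0.0438; -0.0438 0.8288]  K=[-0.8253 0.0118; -0.0343 0.5577]  nu=[-2.6583, -0.0067]  x^+=[-0.7243, -1.8125]  P^+=[0.1100 0.0040; 0.0040 0.2298]
step 2: x^-=[-0.9418, -1.8125]  P^-=[0.1643 0.0286; 0.0286 0.2898]  H_jac=[0.5884 0.0000; 0.0000 0.9709]  S=[0.1869 0.0173; 0.0173 0.6632]  K=[0.5146 0.0284; 0.0508 0.4229]  nu=[3.5986, 1.9294]  x^+=[0.9649, -0.8138]  P^+=[0.1138 0.0119; 0.0119 0.1699]
step 3: x^-=[0.8672, -0.8138]  P^-=[0.1691 0.0293; 0.0293 0.2299]  H_jac=[0.6469 0.0000; 0.0000 0.7269]  S=[0.2008 0.0148; 0.0148 0.5115]  K=[0.5429 0.0260; 0.0706 0.3247]  nu=[-2.5726, -1.5067]  x^+=[-0.5685, -1.4847]  P^+=[0.1091 0.0147; 0.0147 0.1743]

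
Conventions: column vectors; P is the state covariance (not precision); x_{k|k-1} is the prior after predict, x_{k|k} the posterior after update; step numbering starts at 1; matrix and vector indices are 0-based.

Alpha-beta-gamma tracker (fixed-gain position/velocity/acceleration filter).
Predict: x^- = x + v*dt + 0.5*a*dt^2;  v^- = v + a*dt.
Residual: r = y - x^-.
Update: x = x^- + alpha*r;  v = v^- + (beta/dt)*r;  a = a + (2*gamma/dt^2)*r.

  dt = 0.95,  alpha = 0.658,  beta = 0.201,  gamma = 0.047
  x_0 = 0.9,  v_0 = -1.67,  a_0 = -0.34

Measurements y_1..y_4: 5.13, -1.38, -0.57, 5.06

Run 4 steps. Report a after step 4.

step 1: x_pred=-0.8399  r=5.9699  x^+=3.0883  v^+=-0.7299  a^+=0.2818
step 2: x_pred=2.5221  r=-3.9021  x^+=-0.0455  v^+=-1.2878  a^+=-0.1246
step 3: x_pred=-1.3251  r=0.7551  x^+=-0.8283  v^+=-1.2464  a^+=-0.0460
step 4: x_pred=-2.0331  r=7.0931  x^+=2.6342  v^+=0.2107  a^+=0.6928

a_post = 0.6928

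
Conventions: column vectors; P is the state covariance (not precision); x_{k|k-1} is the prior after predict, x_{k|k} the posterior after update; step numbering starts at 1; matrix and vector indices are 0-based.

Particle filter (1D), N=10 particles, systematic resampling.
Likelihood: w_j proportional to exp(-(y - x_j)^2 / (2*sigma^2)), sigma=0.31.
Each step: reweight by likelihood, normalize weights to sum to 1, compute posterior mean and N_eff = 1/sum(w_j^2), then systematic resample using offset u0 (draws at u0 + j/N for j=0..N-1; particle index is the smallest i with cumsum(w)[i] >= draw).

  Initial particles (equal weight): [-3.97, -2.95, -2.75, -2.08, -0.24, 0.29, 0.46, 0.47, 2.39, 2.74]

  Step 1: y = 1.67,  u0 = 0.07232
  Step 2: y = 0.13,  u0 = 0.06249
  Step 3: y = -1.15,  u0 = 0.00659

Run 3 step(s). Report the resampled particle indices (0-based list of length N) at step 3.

step 1: w=[0.0000, 0.0000, 0.0000, 0.0000, 0.0000, 0.0007, 0.0069, 0.0078, 0.9481, 0.0364]  mean=2.3729  Neff=1.1106  idx=[8, 8, 8, 8, 8, 8, 8, 8, 8, 9]
step 2: w=[0.1111, 0.1111, 0.1111, 0.1111, 0.1111, 0.1111, 0.1111, 0.1111, 0.1111, 0.0000]  mean=2.3900  Neff=9.0003  idx=[0, 1, 2, 3, 4, 5, 5, 6, 7, 8]
step 3: w=[0.1000, 0.1000, 0.1000, 0.1000, 0.1000, 0.1000, 0.1000, 0.1000, 0.1000, 0.1000]  mean=2.3900  Neff=10.0000  idx=[0, 1, 2, 3, 4, 5, 6, 7, 8, 9]

resampled_idx = [0, 1, 2, 3, 4, 5, 6, 7, 8, 9]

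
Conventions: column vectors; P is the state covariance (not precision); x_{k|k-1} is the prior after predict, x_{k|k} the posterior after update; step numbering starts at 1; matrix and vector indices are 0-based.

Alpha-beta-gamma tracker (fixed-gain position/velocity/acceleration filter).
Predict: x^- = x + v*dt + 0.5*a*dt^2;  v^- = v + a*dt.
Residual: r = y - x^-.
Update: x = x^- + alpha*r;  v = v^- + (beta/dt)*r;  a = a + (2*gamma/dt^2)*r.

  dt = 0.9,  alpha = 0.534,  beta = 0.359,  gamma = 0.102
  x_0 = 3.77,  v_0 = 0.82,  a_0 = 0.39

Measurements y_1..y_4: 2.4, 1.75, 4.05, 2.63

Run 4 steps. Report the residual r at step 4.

step 1: x_pred=4.6659  r=-2.2659  x^+=3.4559  v^+=0.2671  a^+=-0.1807
step 2: x_pred=3.6232  r=-1.8732  x^+=2.6229  v^+=-0.6427  a^+=-0.6524
step 3: x_pred=1.7803  r=2.2697  x^+=2.9923  v^+=-0.3245  a^+=-0.0808
step 4: x_pred=2.6675  r=-0.0375  x^+=2.6475  v^+=-0.4122  a^+=-0.0903

resid = -0.0375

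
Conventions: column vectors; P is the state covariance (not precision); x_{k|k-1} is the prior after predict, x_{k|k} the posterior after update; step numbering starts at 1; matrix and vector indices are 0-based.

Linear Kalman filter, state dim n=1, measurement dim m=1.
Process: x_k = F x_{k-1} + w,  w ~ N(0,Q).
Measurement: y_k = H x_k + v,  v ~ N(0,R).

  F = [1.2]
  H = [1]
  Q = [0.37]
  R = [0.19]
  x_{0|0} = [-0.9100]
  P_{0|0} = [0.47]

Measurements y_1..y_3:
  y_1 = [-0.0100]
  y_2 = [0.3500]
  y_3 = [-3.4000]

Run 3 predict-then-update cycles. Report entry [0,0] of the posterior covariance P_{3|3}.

step 1: x^-=[-1.0920]  P^-=[1.0468]  S=[1.2368]  K=[0.8464]  nu=[1.0820]  x^+=[-0.1762]  P^+=[0.1608]
step 2: x^-=[-0.2115]  P^-=[0.6016]  S=[0.7916]  K=[0.7600]  nu=[0.5615]  x^+=[0.2152]  P^+=[0.1444]
step 3: x^-=[0.2583]  P^-=[0.5779]  S=[0.7679]  K=[0.7526]  nu=[-3.6583]  x^+=[-2.4949]  P^+=[0.1430]

P_post[0,0] = 0.1430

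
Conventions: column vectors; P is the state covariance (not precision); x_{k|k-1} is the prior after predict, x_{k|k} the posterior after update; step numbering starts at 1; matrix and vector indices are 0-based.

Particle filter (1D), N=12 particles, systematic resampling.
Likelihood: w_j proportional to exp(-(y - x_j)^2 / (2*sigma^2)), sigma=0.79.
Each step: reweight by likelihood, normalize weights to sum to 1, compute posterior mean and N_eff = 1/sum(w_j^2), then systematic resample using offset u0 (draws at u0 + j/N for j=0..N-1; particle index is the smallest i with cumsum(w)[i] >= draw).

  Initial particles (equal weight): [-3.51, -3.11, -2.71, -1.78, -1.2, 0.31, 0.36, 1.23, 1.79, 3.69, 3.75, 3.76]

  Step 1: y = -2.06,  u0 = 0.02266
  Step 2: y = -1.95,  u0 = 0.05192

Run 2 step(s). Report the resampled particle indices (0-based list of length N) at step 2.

resampled_idx = [1, 3, 4, 5, 6, 7, 7, 8, 9, 9, 10, 11]

step 1: w=[0.0657, 0.1464, 0.2524, 0.3325, 0.1958, 0.0039, 0.0032, 0.0001, 0.0000, 0.0000, 0.0000, 0.0000]  mean=-2.1942  Neff=4.1953  idx=[0, 1, 1, 2, 2, 2, 3, 3, 3, 3, 4, 4]
step 2: w=[0.0180, 0.0431, 0.0431, 0.0797, 0.0797, 0.0797, 0.1238, 0.1238, 0.1238, 0.1238, 0.0807, 0.0807]  mean=-2.0547  Neff=10.2639  idx=[1, 3, 4, 5, 6, 7, 7, 8, 9, 9, 10, 11]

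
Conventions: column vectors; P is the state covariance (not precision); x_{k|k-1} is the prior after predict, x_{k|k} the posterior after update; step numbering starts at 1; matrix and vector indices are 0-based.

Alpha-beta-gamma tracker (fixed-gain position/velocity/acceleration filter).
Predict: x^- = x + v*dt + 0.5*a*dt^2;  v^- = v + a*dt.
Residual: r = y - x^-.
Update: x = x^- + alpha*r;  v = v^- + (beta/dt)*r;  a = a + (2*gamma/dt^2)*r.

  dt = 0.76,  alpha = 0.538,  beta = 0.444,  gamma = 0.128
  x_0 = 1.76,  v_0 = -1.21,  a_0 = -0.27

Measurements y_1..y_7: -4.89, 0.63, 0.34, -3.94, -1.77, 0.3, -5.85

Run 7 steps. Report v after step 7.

step 1: x_pred=0.7624  r=-5.6524  x^+=-2.2786  v^+=-4.7174  a^+=-2.7752
step 2: x_pred=-6.6653  r=7.2953  x^+=-2.7404  v^+=-2.5646  a^+=0.4581
step 3: x_pred=-4.5572  r=4.8972  x^+=-1.9225  v^+=0.6446  a^+=2.6286
step 4: x_pred=-0.6735  r=-3.2665  x^+=-2.4309  v^+=0.7340  a^+=1.1809
step 5: x_pred=-1.5320  r=-0.2380  x^+=-1.6600  v^+=1.4924  a^+=1.0754
step 6: x_pred=-0.2152  r=0.5152  x^+=0.0620  v^+=2.6107  a^+=1.3037
step 7: x_pred=2.4226  r=-8.2726  x^+=-2.0280  v^+=-1.2314  a^+=-2.3628

v_post = -1.2314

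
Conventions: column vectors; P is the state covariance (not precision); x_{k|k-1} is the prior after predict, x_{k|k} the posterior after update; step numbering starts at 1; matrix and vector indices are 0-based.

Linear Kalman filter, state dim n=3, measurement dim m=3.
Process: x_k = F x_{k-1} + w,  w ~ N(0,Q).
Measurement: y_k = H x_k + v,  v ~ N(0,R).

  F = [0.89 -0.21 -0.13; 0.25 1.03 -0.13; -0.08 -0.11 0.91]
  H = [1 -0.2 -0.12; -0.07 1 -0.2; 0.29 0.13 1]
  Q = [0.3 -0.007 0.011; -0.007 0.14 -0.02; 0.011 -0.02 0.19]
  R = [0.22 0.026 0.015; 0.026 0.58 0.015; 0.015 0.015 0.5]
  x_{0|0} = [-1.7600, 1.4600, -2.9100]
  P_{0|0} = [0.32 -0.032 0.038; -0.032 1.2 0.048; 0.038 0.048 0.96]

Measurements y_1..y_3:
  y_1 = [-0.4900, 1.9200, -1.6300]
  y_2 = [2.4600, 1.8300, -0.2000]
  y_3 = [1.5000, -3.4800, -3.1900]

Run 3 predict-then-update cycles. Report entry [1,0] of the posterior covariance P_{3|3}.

step 1: x^-=[-1.4947, 1.4421, -2.6679]  P^-=[0.6284 -0.2175 -0.0724; -0.2175 1.4175 -0.2177; -0.0724 -0.2177 0.9858]  S=[1.0132 -0.4671 0.0035; -0.4671 2.1555 -0.2745; 0.0035 -0.2745 1.4477]  K=[0.6914 0.0432 0.0629; -0.1664 0.6562 0.0582; -0.2208 -0.1594 0.6173]  nu=[0.9730, -0.1603, 1.2839]  x^+=[-0.7482, 1.2497, -2.0647]  P^+=[0.1634 0.0531 -0.0118; 0.0531 0.3753 -0.0277; -0.0118 -0.0277 0.3100]
step 2: x^-=[-0.6599, 1.3686, -1.9565]  P^-=[0.4326 0.0040 -0.0377; 0.0040 0.5892 -0.1375; -0.0377 -0.1375 0.4605]  S=[0.6836 -0.0888 0.0634; -0.0888 1.2431 -0.1373; 0.0634 -0.1373 0.9495]  K=[0.6378 0.0366 0.0556; -0.0798 0.4916 0.0135; -0.1558 -0.1447 0.4441]  nu=[3.1588, 0.0239, 1.7699]  x^+=[1.4542, 1.1521, -1.6659]  P^+=[0.1501 0.0468 -0.0117; 0.0468 0.2792 -0.0370; -0.0117 -0.0370 0.2257]
step 3: x^-=[1.2689, 1.7668, -1.7590]  P^-=[0.4182 0.0160 -0.0268; 0.0160 0.4841 -0.1244; -0.0268 -0.1244 0.3912]  S=[0.6572 -0.0594 0.0789; -0.0594 1.1286 -0.1221; 0.0789 -0.1221 0.8879]  K=[0.6324 0.0324 0.0570; -0.0602 0.4471 0.0028; -0.1358 -0.1411 0.4063]  nu=[0.3734, -5.5098, -2.0286]  x^+=[1.2106, -0.7250, -1.8564]  P^+=[0.1485 0.0444 -0.0103; 0.0444 0.2532 -0.0386; -0.0103 -0.0386 0.2070]

P_post[1,0] = 0.0444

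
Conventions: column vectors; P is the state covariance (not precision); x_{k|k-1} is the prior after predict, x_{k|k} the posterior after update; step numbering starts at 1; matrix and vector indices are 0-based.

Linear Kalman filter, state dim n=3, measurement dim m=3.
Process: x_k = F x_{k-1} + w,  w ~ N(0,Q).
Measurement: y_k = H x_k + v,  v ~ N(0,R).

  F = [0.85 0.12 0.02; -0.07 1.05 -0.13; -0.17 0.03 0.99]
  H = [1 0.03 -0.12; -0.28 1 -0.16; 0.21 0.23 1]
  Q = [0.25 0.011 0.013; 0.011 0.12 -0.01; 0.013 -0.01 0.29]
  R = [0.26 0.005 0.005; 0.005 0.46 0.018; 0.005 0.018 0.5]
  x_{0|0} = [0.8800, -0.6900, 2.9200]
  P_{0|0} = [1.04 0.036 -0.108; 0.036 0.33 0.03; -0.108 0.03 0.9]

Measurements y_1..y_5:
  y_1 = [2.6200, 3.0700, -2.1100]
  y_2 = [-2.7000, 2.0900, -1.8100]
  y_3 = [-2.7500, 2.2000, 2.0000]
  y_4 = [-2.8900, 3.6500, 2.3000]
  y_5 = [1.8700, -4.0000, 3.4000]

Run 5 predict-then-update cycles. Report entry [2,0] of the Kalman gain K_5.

step 1: x^-=[0.7236, -1.1657, 2.7205]  P^-=[1.0103 0.0324 -0.2050; 0.0324 0.4887 -0.0734; -0.2050 -0.0734 1.2402]  S=[1.3403 -0.1722 -0.1207; -0.1722 1.0466 -0.1291; -0.1207 -0.1291 1.6939]  K=[0.7685 -0.0744 0.0577; 0.1121 0.4969 0.0729; -0.2260 -0.1596 0.6685]  nu=[2.2578, 4.8736, -4.7143]  x^+=[1.8242, 1.1654, -1.7191]  P^+=[0.1972 0.0234 -0.0154; 0.0234 0.2349 -0.0130; -0.0154 -0.0130 0.3365]
step 2: x^-=[1.6560, 1.3195, -1.9770]  P^-=[0.4002 0.0503 -0.0224; 0.0503 0.3855 -0.0605; -0.0224 -0.0605 0.6299]  S=[0.6784 -0.0231 0.0061; -0.0231 0.8822 -0.0616; 0.0061 -0.0616 1.1356]  K=[0.5939 -0.0462 0.0588; 0.1164 0.4390 0.0573; -0.1567 -0.1427 0.5314]  nu=[-4.6328, 0.9179, -0.4842]  x^+=[-1.1666, 1.1555, -1.6396]  P^+=[0.1530 0.0246 -0.0062; 0.0246 0.2079 -0.0159; -0.0062 -0.0159 0.2673]
step 3: x^-=[-0.8857, 1.5081, -1.3902]  P^-=[0.3684 0.0498 -0.0101; 0.0498 0.3551 -0.0566; -0.0101 -0.0566 0.5575]  S=[0.6425 -0.0191 0.0197; -0.0191 0.8476 -0.0553; 0.0197 -0.0553 1.0671]  K=[0.5743 -0.0442 0.0609; 0.1154 0.4192 0.0529; -0.1420 -0.1390 0.5037]  nu=[-2.0764, 0.2214, 3.2293]  x^+=[-1.8914, 1.5321, 0.5005]  P^+=[0.1482 0.0245 -0.0042; 0.0245 0.1986 -0.0163; -0.0042 -0.0163 0.2533]
step 4: x^-=[-1.4138, 1.6760, 0.8630]  P^-=[0.3648 0.0486 -0.0080; 0.0486 0.3448 -0.0556; -0.0080 -0.0556 0.5429]  S=[0.6382 -0.0203 0.0223; -0.0203 0.8371 -0.0550; 0.0223 -0.0550 1.0529]  K=[0.5719 -0.0446 0.0613; 0.1141 0.4123 0.0513; -0.1391 -0.1382 0.4976]  nu=[-1.4229, 1.7162, 1.3484]  x^+=[-2.2214, 2.2905, 1.4947]  P^+=[0.1476 0.0242 -0.0039; 0.0242 0.1953 -0.0164; -0.0039 -0.0164 0.2502]
step 5: x^-=[-1.5835, 2.3662, 1.9261]  P^-=[0.3643 0.0479 -0.0077; 0.0479 0.3411 -0.0554; -0.0077 -0.0554 0.5397]  S=[0.6375 -0.0210 0.0227; -0.0210 0.8337 -0.0553; 0.0227 -0.0553 1.0497]  K=[0.5715 -0.0449 0.0613; 0.1133 0.4099 0.0507; -0.1386 -0.1380 0.4962]  nu=[3.6136, -6.5014, 1.2622]  x^+=[0.8511, 0.1745, 2.9490]  P^+=[0.1475 0.0240 -0.0038; 0.0240 0.1941 -0.0164; -0.0038 -0.0164 0.2495]

K[2,0] = -0.1386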